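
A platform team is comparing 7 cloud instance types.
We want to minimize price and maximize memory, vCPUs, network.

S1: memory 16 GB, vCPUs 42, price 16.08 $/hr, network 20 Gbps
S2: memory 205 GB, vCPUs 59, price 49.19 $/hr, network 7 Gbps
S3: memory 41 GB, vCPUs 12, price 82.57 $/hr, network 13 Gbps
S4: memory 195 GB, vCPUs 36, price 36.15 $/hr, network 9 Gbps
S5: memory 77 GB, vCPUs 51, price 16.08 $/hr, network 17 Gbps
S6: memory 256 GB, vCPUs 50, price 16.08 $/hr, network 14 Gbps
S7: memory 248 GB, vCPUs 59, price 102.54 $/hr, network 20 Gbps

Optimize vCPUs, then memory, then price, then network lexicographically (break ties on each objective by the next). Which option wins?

S7

First maximize vCPUs: best is 59, kept {S2, S7}.
Then maximize memory: best is 248, kept {S7}.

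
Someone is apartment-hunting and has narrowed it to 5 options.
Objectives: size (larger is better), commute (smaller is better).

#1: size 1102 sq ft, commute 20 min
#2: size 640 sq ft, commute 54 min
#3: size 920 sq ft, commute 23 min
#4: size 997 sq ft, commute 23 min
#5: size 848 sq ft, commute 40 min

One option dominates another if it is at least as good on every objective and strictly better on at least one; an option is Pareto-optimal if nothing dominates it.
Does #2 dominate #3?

No

#2 vs #3: #2 is worse on size (640 vs 920), so it does not dominate #3.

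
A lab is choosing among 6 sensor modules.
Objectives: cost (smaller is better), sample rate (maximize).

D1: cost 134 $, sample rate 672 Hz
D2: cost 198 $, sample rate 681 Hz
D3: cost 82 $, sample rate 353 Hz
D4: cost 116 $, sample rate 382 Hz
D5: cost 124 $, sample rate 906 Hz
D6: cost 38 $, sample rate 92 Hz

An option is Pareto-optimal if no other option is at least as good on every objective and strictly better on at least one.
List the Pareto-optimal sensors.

D1: dominated by D5 (cost 124≤134, sample rate 906≥672).
D2: dominated by D5 (cost 124≤198, sample rate 906≥681).
D3: not dominated.
D4: not dominated.
D5: not dominated (best sample rate).
D6: not dominated (best cost).

D3, D4, D5, D6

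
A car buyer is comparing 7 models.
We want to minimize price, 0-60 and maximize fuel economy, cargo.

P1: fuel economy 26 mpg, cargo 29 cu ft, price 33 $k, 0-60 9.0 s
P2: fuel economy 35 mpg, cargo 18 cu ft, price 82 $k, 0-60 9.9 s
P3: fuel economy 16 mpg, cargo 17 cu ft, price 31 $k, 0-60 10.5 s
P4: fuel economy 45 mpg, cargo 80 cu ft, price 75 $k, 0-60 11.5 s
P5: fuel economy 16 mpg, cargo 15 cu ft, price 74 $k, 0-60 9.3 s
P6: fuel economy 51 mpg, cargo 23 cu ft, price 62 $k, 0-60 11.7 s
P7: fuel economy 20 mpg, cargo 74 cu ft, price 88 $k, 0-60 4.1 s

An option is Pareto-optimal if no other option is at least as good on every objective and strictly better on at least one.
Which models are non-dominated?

P1, P2, P3, P4, P6, P7

P1: not dominated.
P2: not dominated.
P3: not dominated (best price).
P4: not dominated (best cargo).
P5: dominated by P1 (fuel economy 26≥16, cargo 29≥15, price 33≤74, 0-60 9.0≤9.3).
P6: not dominated (best fuel economy).
P7: not dominated (best 0-60).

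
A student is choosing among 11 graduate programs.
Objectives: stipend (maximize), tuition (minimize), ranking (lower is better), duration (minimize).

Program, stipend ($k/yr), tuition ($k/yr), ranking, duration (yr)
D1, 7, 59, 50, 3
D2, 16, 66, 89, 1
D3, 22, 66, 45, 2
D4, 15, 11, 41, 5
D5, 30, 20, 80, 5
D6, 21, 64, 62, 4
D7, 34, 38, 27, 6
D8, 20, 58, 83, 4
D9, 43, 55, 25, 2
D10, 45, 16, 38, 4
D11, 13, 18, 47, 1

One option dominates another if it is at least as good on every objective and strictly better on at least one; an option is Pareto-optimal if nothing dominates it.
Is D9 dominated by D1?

D1 vs D9: D1 is worse on stipend (7 vs 43), so it does not dominate D9.

No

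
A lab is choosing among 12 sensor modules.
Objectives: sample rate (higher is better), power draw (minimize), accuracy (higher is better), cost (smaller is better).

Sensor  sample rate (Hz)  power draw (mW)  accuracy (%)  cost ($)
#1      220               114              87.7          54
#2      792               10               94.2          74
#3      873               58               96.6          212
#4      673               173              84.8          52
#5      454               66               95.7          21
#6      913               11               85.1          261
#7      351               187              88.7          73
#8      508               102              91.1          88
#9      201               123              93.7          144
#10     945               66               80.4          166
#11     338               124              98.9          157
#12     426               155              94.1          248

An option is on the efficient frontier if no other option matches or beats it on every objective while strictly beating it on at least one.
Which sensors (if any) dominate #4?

none

#1: worse on sample rate (220 vs 673).
#2: worse on cost (74 vs 52).
#3: worse on cost (212 vs 52).
#5: worse on sample rate (454 vs 673).
#6: worse on cost (261 vs 52).
#7: worse on sample rate (351 vs 673).
#8: worse on sample rate (508 vs 673).
#9: worse on sample rate (201 vs 673).
#10: worse on accuracy (80.4 vs 84.8).
#11: worse on sample rate (338 vs 673).
#12: worse on sample rate (426 vs 673).
No option dominates #4.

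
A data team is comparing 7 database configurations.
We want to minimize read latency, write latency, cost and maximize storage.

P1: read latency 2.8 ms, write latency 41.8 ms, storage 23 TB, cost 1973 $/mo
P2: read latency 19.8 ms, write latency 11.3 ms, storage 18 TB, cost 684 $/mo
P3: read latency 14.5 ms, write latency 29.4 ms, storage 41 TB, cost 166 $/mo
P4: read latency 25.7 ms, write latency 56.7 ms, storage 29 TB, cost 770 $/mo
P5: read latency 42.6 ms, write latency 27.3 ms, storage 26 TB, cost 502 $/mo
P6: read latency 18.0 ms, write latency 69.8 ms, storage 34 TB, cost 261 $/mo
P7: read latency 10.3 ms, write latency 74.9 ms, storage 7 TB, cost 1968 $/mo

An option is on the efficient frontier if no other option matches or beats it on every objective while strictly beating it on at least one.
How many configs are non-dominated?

5

P1: not dominated (best read latency).
P2: not dominated (best write latency).
P3: not dominated (best storage).
P4: dominated by P3 (read latency 14.5≤25.7, write latency 29.4≤56.7, storage 41≥29, cost 166≤770).
P5: not dominated.
P6: dominated by P3 (read latency 14.5≤18.0, write latency 29.4≤69.8, storage 41≥34, cost 166≤261).
P7: not dominated.
Pareto-optimal: P1, P2, P3, P5, P7 → 5.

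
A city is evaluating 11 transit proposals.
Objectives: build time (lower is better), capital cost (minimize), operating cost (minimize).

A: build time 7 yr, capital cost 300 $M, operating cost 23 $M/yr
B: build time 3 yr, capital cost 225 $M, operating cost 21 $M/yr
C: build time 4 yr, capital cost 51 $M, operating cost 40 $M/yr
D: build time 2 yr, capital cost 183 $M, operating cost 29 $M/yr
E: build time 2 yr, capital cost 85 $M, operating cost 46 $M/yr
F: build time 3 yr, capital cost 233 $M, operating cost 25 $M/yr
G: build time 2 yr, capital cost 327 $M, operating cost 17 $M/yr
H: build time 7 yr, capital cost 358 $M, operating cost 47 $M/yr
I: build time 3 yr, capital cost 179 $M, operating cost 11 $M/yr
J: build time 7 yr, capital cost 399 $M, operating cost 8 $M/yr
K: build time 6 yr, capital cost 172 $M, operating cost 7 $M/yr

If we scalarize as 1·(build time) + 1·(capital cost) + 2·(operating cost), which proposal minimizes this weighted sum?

C

A: 1·7 + 1·300 + 2·23 = 353
B: 1·3 + 1·225 + 2·21 = 270
C: 1·4 + 1·51 + 2·40 = 135
D: 1·2 + 1·183 + 2·29 = 243
E: 1·2 + 1·85 + 2·46 = 179
F: 1·3 + 1·233 + 2·25 = 286
G: 1·2 + 1·327 + 2·17 = 363
H: 1·7 + 1·358 + 2·47 = 459
I: 1·3 + 1·179 + 2·11 = 204
J: 1·7 + 1·399 + 2·8 = 422
K: 1·6 + 1·172 + 2·7 = 192
Lowest: C at 135.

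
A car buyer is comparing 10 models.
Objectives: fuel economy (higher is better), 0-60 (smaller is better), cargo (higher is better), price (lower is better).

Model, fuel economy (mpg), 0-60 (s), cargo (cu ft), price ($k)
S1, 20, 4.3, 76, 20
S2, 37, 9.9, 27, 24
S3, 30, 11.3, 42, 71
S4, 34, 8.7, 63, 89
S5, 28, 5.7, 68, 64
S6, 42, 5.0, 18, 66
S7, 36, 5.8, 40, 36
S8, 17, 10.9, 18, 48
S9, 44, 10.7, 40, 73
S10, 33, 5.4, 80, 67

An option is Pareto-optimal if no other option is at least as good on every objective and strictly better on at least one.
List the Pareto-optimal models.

S1: not dominated (best 0-60).
S2: not dominated.
S3: dominated by S10 (fuel economy 33≥30, 0-60 5.4≤11.3, cargo 80≥42, price 67≤71).
S4: not dominated.
S5: not dominated.
S6: not dominated.
S7: not dominated.
S8: dominated by S1 (fuel economy 20≥17, 0-60 4.3≤10.9, cargo 76≥18, price 20≤48).
S9: not dominated (best fuel economy).
S10: not dominated (best cargo).

S1, S2, S4, S5, S6, S7, S9, S10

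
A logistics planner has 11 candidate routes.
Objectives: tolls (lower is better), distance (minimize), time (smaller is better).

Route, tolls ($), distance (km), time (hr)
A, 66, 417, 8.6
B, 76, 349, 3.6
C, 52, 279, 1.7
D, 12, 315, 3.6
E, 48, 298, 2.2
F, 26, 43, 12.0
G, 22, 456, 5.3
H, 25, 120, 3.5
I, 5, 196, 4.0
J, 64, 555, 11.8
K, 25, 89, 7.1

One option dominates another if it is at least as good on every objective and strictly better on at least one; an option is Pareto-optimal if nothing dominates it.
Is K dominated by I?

No

I vs K: I is worse on distance (196 vs 89), so it does not dominate K.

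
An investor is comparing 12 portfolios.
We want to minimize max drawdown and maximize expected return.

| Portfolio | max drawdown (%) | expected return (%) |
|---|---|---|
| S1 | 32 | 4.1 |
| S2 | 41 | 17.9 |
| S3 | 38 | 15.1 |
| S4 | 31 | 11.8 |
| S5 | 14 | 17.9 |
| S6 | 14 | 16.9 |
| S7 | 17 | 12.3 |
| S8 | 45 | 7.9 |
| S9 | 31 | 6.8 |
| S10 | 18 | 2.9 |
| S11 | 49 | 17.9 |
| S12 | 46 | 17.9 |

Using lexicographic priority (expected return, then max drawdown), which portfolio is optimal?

First maximize expected return: best is 17.9, kept {S2, S5, S11, S12}.
Then minimize max drawdown: best is 14, kept {S5}.

S5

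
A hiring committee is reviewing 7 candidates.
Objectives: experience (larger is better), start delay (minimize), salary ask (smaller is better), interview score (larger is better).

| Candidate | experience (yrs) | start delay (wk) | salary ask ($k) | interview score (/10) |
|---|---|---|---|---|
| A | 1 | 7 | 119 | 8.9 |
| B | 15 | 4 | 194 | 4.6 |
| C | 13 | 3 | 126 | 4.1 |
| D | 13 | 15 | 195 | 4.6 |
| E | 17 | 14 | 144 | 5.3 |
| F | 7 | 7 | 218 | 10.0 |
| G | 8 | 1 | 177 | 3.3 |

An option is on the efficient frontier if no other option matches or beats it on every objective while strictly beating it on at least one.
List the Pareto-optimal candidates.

A: not dominated (best salary ask).
B: not dominated.
C: not dominated.
D: dominated by B (experience 15≥13, start delay 4≤15, salary ask 194≤195, interview score 4.6≥4.6).
E: not dominated (best experience).
F: not dominated (best interview score).
G: not dominated (best start delay).

A, B, C, E, F, G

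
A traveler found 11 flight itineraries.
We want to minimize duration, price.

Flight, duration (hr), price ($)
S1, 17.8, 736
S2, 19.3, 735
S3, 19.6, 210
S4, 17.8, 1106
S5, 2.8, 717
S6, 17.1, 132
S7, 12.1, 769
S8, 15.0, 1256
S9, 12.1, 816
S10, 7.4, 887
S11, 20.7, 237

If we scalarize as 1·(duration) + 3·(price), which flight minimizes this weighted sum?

S1: 1·17.8 + 3·736 = 2225.8
S2: 1·19.3 + 3·735 = 2224.3
S3: 1·19.6 + 3·210 = 649.6
S4: 1·17.8 + 3·1106 = 3335.8
S5: 1·2.8 + 3·717 = 2153.8
S6: 1·17.1 + 3·132 = 413.1
S7: 1·12.1 + 3·769 = 2319.1
S8: 1·15.0 + 3·1256 = 3783.0
S9: 1·12.1 + 3·816 = 2460.1
S10: 1·7.4 + 3·887 = 2668.4
S11: 1·20.7 + 3·237 = 731.7
Lowest: S6 at 413.1.

S6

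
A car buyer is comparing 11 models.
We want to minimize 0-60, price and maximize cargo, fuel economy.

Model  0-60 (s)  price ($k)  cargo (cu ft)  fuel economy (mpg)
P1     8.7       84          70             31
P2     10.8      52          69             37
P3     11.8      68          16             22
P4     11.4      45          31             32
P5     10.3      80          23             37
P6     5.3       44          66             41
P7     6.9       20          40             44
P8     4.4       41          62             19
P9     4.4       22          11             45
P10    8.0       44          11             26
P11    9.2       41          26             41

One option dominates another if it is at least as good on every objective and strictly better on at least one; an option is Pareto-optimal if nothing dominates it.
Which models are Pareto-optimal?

P1, P2, P6, P7, P8, P9

P1: not dominated (best cargo).
P2: not dominated.
P3: dominated by P2 (0-60 10.8≤11.8, price 52≤68, cargo 69≥16, fuel economy 37≥22).
P4: dominated by P6 (0-60 5.3≤11.4, price 44≤45, cargo 66≥31, fuel economy 41≥32).
P5: dominated by P6 (0-60 5.3≤10.3, price 44≤80, cargo 66≥23, fuel economy 41≥37).
P6: not dominated.
P7: not dominated (best price).
P8: not dominated.
P9: not dominated (best fuel economy).
P10: dominated by P6 (0-60 5.3≤8.0, price 44≤44, cargo 66≥11, fuel economy 41≥26).
P11: dominated by P7 (0-60 6.9≤9.2, price 20≤41, cargo 40≥26, fuel economy 44≥41).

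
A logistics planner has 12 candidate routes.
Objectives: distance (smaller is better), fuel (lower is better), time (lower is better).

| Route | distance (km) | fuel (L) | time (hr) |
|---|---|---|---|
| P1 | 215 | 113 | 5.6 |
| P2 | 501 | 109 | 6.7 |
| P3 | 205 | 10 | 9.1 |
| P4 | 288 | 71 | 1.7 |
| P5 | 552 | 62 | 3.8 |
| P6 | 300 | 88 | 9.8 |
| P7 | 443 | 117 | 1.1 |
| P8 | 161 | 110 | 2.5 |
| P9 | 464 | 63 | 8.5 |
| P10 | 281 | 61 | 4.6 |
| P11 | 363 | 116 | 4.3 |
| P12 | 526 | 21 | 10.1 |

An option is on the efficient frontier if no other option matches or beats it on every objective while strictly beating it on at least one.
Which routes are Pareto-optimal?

P3, P4, P5, P7, P8, P10

P1: dominated by P8 (distance 161≤215, fuel 110≤113, time 2.5≤5.6).
P2: dominated by P4 (distance 288≤501, fuel 71≤109, time 1.7≤6.7).
P3: not dominated (best fuel).
P4: not dominated.
P5: not dominated.
P6: dominated by P3 (distance 205≤300, fuel 10≤88, time 9.1≤9.8).
P7: not dominated (best time).
P8: not dominated (best distance).
P9: dominated by P10 (distance 281≤464, fuel 61≤63, time 4.6≤8.5).
P10: not dominated.
P11: dominated by P4 (distance 288≤363, fuel 71≤116, time 1.7≤4.3).
P12: dominated by P3 (distance 205≤526, fuel 10≤21, time 9.1≤10.1).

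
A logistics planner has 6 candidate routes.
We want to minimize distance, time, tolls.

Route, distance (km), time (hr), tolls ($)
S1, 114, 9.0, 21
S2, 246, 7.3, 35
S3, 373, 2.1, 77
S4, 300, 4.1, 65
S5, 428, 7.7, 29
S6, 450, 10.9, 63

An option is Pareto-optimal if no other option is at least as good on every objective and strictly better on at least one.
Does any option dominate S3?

S1: worse on time (9.0 vs 2.1).
S2: worse on time (7.3 vs 2.1).
S4: worse on time (4.1 vs 2.1).
S5: worse on distance (428 vs 373).
S6: worse on distance (450 vs 373).
No option is at least as good as S3 on every objective and strictly better on one.

No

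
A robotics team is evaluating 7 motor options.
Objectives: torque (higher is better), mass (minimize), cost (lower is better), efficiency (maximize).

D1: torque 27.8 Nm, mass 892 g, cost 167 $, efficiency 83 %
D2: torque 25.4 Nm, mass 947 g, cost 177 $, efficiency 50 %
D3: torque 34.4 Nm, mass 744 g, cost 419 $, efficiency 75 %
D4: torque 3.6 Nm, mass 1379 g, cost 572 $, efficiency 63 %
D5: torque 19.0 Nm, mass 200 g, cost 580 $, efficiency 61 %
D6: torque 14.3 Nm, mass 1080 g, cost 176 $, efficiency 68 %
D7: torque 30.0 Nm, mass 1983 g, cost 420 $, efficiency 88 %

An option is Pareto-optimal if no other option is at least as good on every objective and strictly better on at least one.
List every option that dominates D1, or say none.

D2: worse on torque (25.4 vs 27.8).
D3: worse on cost (419 vs 167).
D4: worse on torque (3.6 vs 27.8).
D5: worse on torque (19.0 vs 27.8).
D6: worse on torque (14.3 vs 27.8).
D7: worse on mass (1983 vs 892).
No option dominates D1.

none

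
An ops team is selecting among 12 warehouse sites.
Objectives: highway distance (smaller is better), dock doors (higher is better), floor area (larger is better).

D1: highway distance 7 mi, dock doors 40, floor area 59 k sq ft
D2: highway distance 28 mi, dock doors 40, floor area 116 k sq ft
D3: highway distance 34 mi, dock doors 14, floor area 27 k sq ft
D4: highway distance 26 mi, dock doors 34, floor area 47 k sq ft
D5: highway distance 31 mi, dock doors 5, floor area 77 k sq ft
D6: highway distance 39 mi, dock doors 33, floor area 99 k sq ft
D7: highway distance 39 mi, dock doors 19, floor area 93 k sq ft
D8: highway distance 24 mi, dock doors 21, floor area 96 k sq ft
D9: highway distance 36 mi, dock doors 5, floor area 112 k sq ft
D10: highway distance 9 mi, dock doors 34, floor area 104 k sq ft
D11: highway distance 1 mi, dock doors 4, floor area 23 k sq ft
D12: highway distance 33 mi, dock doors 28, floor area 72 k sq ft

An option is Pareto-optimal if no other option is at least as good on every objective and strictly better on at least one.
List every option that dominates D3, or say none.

D1, D2, D4, D8, D10, D12

D1: highway distance 7≤34, dock doors 40≥14, floor area 59≥27 — dominates D3.
D2: highway distance 28≤34, dock doors 40≥14, floor area 116≥27 — dominates D3.
D4: highway distance 26≤34, dock doors 34≥14, floor area 47≥27 — dominates D3.
D8: highway distance 24≤34, dock doors 21≥14, floor area 96≥27 — dominates D3.
D10: highway distance 9≤34, dock doors 34≥14, floor area 104≥27 — dominates D3.
D12: highway distance 33≤34, dock doors 28≥14, floor area 72≥27 — dominates D3.
Others (D5, D6, D7, D9, D11) are each worse than D3 on at least one objective.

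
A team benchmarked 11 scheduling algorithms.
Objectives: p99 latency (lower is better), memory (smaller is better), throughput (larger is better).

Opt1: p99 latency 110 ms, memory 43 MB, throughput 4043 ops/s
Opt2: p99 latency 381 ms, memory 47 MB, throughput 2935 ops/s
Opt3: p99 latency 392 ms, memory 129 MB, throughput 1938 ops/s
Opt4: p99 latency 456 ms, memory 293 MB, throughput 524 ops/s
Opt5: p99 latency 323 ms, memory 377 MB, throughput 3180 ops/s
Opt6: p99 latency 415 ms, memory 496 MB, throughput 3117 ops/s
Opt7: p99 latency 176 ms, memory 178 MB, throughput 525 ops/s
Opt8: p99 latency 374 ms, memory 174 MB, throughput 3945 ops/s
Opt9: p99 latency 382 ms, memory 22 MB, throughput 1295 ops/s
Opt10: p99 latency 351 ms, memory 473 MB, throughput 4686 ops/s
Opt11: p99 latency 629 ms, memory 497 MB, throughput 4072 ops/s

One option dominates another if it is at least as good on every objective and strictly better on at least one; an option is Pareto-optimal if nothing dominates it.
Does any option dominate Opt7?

Yes

Opt1 vs Opt7: p99 latency 110≤176, memory 43≤178, throughput 4043≥525 — Opt1 is at least as good on every objective and strictly better on at least one, so Opt1 dominates Opt7.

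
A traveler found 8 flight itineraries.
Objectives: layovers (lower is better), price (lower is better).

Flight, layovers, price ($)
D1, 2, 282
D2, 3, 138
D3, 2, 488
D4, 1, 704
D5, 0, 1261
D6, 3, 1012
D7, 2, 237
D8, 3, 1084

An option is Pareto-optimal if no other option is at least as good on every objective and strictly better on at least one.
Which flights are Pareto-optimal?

D2, D4, D5, D7

D1: dominated by D7 (layovers 2≤2, price 237≤282).
D2: not dominated (best price).
D3: dominated by D1 (layovers 2≤2, price 282≤488).
D4: not dominated.
D5: not dominated (best layovers).
D6: dominated by D1 (layovers 2≤3, price 282≤1012).
D7: not dominated.
D8: dominated by D1 (layovers 2≤3, price 282≤1084).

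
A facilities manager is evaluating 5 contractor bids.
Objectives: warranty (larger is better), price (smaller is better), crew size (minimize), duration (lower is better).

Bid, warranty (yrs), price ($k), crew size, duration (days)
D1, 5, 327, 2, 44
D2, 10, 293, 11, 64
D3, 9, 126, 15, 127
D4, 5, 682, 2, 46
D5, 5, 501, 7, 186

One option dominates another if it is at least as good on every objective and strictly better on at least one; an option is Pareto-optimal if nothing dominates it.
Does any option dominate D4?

Yes

D1 vs D4: warranty 5≥5, price 327≤682, crew size 2≤2, duration 44≤46 — D1 is at least as good on every objective and strictly better on at least one, so D1 dominates D4.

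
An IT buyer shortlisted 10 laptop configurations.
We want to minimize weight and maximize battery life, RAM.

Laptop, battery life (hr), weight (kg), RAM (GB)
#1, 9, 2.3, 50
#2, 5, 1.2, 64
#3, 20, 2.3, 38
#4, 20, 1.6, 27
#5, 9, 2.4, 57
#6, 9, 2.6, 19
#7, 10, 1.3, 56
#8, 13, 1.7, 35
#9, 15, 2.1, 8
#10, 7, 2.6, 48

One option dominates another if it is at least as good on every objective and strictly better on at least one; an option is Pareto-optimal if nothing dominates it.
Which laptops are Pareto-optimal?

#1: dominated by #7 (battery life 10≥9, weight 1.3≤2.3, RAM 56≥50).
#2: not dominated (best weight).
#3: not dominated.
#4: not dominated.
#5: not dominated.
#6: dominated by #1 (battery life 9≥9, weight 2.3≤2.6, RAM 50≥19).
#7: not dominated.
#8: not dominated.
#9: dominated by #4 (battery life 20≥15, weight 1.6≤2.1, RAM 27≥8).
#10: dominated by #1 (battery life 9≥7, weight 2.3≤2.6, RAM 50≥48).

#2, #3, #4, #5, #7, #8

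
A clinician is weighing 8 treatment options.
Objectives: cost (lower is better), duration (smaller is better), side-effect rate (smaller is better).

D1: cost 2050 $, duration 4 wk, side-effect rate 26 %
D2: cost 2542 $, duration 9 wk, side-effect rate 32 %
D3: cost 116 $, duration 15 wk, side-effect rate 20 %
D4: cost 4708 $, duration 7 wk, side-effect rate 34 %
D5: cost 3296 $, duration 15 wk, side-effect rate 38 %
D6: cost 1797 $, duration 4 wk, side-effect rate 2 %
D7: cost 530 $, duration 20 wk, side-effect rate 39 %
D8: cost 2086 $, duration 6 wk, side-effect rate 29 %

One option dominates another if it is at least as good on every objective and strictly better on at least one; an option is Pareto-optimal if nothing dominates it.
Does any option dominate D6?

D1: worse on cost (2050 vs 1797).
D2: worse on cost (2542 vs 1797).
D3: worse on duration (15 vs 4).
D4: worse on cost (4708 vs 1797).
D5: worse on cost (3296 vs 1797).
D7: worse on duration (20 vs 4).
D8: worse on cost (2086 vs 1797).
No option is at least as good as D6 on every objective and strictly better on one.

No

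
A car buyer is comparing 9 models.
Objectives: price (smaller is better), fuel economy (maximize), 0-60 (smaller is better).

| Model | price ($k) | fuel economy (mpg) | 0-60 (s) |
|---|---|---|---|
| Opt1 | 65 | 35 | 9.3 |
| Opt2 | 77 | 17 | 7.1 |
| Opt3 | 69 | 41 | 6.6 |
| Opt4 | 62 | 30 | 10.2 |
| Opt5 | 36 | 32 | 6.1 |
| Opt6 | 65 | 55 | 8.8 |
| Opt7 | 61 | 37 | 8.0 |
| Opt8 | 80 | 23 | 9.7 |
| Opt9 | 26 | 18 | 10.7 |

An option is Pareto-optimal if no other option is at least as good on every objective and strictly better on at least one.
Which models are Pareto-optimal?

Opt1: dominated by Opt6 (price 65≤65, fuel economy 55≥35, 0-60 8.8≤9.3).
Opt2: dominated by Opt3 (price 69≤77, fuel economy 41≥17, 0-60 6.6≤7.1).
Opt3: not dominated.
Opt4: dominated by Opt5 (price 36≤62, fuel economy 32≥30, 0-60 6.1≤10.2).
Opt5: not dominated (best 0-60).
Opt6: not dominated (best fuel economy).
Opt7: not dominated.
Opt8: dominated by Opt1 (price 65≤80, fuel economy 35≥23, 0-60 9.3≤9.7).
Opt9: not dominated (best price).

Opt3, Opt5, Opt6, Opt7, Opt9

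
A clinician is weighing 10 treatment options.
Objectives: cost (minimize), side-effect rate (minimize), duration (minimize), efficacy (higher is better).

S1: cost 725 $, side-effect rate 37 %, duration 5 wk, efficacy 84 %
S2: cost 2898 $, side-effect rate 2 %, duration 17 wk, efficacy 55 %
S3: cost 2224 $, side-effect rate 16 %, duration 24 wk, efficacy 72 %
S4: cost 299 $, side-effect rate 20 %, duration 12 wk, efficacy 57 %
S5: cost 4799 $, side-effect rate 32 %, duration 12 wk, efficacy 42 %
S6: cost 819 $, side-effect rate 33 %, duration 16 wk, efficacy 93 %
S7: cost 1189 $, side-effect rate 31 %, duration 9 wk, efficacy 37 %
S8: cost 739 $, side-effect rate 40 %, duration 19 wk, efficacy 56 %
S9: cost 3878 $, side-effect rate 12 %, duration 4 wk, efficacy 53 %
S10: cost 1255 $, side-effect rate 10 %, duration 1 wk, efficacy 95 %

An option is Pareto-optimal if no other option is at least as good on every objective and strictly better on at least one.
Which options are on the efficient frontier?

S1, S2, S4, S6, S7, S10

S1: not dominated.
S2: not dominated (best side-effect rate).
S3: dominated by S10 (cost 1255≤2224, side-effect rate 10≤16, duration 1≤24, efficacy 95≥72).
S4: not dominated (best cost).
S5: dominated by S4 (cost 299≤4799, side-effect rate 20≤32, duration 12≤12, efficacy 57≥42).
S6: not dominated.
S7: not dominated.
S8: dominated by S1 (cost 725≤739, side-effect rate 37≤40, duration 5≤19, efficacy 84≥56).
S9: dominated by S10 (cost 1255≤3878, side-effect rate 10≤12, duration 1≤4, efficacy 95≥53).
S10: not dominated (best duration).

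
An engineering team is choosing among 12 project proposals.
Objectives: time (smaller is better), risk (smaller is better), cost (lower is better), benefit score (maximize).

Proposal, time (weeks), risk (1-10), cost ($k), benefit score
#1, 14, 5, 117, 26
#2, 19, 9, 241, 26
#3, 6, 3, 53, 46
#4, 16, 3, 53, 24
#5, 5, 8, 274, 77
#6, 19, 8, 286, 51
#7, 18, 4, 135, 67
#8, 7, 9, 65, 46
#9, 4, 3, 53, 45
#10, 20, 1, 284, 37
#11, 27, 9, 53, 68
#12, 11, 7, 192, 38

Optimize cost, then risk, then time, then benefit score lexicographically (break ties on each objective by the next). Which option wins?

#9

First minimize cost: best is 53, kept {#3, #4, #9, #11}.
Then minimize risk: best is 3, kept {#3, #4, #9}.
Then minimize time: best is 4, kept {#9}.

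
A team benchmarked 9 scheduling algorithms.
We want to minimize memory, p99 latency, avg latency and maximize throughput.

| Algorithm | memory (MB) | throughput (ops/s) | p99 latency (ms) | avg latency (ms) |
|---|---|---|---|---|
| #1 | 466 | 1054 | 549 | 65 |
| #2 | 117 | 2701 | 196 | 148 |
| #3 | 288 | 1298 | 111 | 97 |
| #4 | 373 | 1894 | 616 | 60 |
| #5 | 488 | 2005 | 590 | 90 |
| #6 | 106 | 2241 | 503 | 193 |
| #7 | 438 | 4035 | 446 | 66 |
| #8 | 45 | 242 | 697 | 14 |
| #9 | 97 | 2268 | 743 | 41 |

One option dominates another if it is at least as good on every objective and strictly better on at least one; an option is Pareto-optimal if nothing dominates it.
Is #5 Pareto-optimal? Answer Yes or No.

No

#7 vs #5: memory 438≤488, throughput 4035≥2005, p99 latency 446≤590, avg latency 66≤90 — #7 is at least as good on every objective and strictly better on at least one, so #7 dominates #5.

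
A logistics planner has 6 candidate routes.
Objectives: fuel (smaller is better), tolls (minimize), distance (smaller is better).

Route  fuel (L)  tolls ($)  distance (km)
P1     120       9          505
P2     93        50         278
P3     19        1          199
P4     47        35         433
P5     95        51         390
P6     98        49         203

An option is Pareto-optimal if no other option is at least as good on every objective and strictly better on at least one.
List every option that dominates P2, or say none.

P3: fuel 19≤93, tolls 1≤50, distance 199≤278 — dominates P2.
Others (P1, P4, P5, P6) are each worse than P2 on at least one objective.

P3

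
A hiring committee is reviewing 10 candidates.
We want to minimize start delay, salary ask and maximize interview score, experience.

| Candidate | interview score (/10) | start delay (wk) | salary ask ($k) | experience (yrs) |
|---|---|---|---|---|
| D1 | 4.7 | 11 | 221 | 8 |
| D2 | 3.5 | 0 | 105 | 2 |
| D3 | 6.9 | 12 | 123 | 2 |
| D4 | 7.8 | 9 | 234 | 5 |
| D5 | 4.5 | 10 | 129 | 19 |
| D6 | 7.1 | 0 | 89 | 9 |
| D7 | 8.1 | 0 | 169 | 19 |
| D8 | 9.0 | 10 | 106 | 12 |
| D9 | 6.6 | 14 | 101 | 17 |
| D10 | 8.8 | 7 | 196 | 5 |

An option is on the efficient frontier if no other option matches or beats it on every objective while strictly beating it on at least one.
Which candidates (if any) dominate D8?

D1: worse on interview score (4.7 vs 9.0).
D2: worse on interview score (3.5 vs 9.0).
D3: worse on interview score (6.9 vs 9.0).
D4: worse on interview score (7.8 vs 9.0).
D5: worse on interview score (4.5 vs 9.0).
D6: worse on interview score (7.1 vs 9.0).
D7: worse on interview score (8.1 vs 9.0).
D9: worse on interview score (6.6 vs 9.0).
D10: worse on interview score (8.8 vs 9.0).
No option dominates D8.

none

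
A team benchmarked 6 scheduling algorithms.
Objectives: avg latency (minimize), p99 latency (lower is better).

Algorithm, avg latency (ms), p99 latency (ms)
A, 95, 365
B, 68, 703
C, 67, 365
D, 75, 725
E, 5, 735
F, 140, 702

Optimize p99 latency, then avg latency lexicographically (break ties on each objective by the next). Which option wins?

First minimize p99 latency: best is 365, kept {A, C}.
Then minimize avg latency: best is 67, kept {C}.

C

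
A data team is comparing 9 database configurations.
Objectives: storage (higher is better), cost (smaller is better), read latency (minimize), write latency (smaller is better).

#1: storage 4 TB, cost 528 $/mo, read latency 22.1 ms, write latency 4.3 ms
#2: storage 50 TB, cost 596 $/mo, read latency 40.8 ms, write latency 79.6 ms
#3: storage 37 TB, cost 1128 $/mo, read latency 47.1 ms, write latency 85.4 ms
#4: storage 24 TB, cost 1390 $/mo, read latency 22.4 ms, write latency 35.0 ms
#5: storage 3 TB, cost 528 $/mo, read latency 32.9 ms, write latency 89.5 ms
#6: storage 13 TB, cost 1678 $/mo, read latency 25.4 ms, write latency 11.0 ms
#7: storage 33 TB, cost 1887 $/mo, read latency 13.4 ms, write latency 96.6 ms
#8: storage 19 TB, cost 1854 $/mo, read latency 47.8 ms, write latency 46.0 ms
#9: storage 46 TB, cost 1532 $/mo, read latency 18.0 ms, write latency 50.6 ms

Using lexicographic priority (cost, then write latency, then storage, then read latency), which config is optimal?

#1

First minimize cost: best is 528, kept {#1, #5}.
Then minimize write latency: best is 4.3, kept {#1}.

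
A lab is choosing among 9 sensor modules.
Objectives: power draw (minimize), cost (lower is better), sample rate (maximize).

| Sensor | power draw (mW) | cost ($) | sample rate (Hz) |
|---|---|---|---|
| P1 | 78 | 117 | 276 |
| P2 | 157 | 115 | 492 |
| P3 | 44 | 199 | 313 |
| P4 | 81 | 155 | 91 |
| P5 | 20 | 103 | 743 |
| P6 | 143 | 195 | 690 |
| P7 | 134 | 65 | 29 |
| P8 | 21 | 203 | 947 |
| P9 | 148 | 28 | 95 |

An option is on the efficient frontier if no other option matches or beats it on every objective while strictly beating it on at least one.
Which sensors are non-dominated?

P5, P7, P8, P9

P1: dominated by P5 (power draw 20≤78, cost 103≤117, sample rate 743≥276).
P2: dominated by P5 (power draw 20≤157, cost 103≤115, sample rate 743≥492).
P3: dominated by P5 (power draw 20≤44, cost 103≤199, sample rate 743≥313).
P4: dominated by P1 (power draw 78≤81, cost 117≤155, sample rate 276≥91).
P5: not dominated (best power draw).
P6: dominated by P5 (power draw 20≤143, cost 103≤195, sample rate 743≥690).
P7: not dominated.
P8: not dominated (best sample rate).
P9: not dominated (best cost).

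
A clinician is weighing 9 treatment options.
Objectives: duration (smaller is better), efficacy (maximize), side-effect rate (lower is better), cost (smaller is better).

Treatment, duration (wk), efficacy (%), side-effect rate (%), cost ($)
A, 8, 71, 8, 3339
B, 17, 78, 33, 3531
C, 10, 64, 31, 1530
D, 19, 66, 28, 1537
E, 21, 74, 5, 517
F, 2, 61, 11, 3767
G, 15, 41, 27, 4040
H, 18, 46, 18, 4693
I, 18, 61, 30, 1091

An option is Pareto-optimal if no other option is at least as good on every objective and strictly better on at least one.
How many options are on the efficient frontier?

A: not dominated.
B: not dominated (best efficacy).
C: not dominated.
D: not dominated.
E: not dominated (best side-effect rate).
F: not dominated (best duration).
G: dominated by A (duration 8≤15, efficacy 71≥41, side-effect rate 8≤27, cost 3339≤4040).
H: dominated by A (duration 8≤18, efficacy 71≥46, side-effect rate 8≤18, cost 3339≤4693).
I: not dominated.
Pareto-optimal: A, B, C, D, E, F, I → 7.

7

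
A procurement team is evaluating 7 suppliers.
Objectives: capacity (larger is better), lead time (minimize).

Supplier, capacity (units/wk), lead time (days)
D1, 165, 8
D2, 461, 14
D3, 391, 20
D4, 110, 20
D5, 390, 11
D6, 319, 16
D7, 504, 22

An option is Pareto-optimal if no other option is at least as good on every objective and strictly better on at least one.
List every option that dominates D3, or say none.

D2

D2: capacity 461≥391, lead time 14≤20 — dominates D3.
Others (D1, D4, D5, D6, D7) are each worse than D3 on at least one objective.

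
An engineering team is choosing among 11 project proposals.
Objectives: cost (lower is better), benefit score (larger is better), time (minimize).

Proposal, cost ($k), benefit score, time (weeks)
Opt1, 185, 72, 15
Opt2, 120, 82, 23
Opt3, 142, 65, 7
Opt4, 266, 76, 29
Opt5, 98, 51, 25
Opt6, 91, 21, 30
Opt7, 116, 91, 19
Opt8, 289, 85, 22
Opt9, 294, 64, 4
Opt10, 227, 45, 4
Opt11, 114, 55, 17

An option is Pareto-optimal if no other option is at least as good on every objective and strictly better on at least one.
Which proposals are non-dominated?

Opt1: not dominated.
Opt2: dominated by Opt7 (cost 116≤120, benefit score 91≥82, time 19≤23).
Opt3: not dominated.
Opt4: dominated by Opt2 (cost 120≤266, benefit score 82≥76, time 23≤29).
Opt5: not dominated.
Opt6: not dominated (best cost).
Opt7: not dominated (best benefit score).
Opt8: dominated by Opt7 (cost 116≤289, benefit score 91≥85, time 19≤22).
Opt9: not dominated.
Opt10: not dominated.
Opt11: not dominated.

Opt1, Opt3, Opt5, Opt6, Opt7, Opt9, Opt10, Opt11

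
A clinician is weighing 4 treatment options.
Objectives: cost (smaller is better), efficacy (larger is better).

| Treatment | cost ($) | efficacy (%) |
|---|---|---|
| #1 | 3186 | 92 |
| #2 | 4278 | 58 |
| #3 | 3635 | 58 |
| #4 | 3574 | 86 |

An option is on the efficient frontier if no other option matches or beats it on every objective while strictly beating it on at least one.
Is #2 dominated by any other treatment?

Yes

#1 vs #2: cost 3186≤4278, efficacy 92≥58 — #1 is at least as good on every objective and strictly better on at least one, so #1 dominates #2.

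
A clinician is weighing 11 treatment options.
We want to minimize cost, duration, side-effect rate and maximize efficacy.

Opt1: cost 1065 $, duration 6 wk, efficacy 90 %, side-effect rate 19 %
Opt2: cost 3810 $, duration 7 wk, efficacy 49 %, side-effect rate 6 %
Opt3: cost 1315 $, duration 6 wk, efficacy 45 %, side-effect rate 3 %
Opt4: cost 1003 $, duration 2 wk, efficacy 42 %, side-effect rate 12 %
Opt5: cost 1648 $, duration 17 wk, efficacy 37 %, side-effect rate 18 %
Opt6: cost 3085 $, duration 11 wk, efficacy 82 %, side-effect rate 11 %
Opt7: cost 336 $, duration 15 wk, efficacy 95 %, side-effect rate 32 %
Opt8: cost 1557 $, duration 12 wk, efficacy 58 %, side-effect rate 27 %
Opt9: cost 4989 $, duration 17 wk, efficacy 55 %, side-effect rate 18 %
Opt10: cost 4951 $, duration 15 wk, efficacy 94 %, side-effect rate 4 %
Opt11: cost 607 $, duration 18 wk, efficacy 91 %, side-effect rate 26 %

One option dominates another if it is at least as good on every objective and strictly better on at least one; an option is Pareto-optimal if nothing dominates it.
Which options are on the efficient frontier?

Opt1: not dominated.
Opt2: not dominated.
Opt3: not dominated (best side-effect rate).
Opt4: not dominated (best duration).
Opt5: dominated by Opt3 (cost 1315≤1648, duration 6≤17, efficacy 45≥37, side-effect rate 3≤18).
Opt6: not dominated.
Opt7: not dominated (best cost).
Opt8: dominated by Opt1 (cost 1065≤1557, duration 6≤12, efficacy 90≥58, side-effect rate 19≤27).
Opt9: dominated by Opt6 (cost 3085≤4989, duration 11≤17, efficacy 82≥55, side-effect rate 11≤18).
Opt10: not dominated.
Opt11: not dominated.

Opt1, Opt2, Opt3, Opt4, Opt6, Opt7, Opt10, Opt11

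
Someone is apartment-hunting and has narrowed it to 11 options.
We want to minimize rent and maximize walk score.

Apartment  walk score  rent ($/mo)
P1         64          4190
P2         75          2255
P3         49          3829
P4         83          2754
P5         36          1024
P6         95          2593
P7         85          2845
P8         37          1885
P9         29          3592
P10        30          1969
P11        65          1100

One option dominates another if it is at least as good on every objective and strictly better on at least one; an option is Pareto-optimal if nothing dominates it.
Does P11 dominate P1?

P11 vs P1: walk score 65≥64, rent 1100≤4190 — P11 is at least as good on every objective with at least one strict improvement.

Yes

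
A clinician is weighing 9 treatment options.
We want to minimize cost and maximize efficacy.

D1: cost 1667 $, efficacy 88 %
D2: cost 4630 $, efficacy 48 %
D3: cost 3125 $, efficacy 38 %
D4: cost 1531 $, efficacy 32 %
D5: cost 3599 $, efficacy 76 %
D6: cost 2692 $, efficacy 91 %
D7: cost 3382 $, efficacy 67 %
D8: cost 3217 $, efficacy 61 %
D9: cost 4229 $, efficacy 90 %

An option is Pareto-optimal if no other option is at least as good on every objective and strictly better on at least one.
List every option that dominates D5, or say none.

D1, D6

D1: cost 1667≤3599, efficacy 88≥76 — dominates D5.
D6: cost 2692≤3599, efficacy 91≥76 — dominates D5.
Others (D2, D3, D4, D7, D8, D9) are each worse than D5 on at least one objective.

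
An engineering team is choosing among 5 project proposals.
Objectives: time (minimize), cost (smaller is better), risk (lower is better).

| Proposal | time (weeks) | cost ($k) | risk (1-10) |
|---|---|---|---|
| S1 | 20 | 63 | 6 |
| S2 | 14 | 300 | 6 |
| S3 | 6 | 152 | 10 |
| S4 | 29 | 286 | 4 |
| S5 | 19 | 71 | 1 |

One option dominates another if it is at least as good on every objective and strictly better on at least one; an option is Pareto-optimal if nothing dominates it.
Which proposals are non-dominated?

S1: not dominated (best cost).
S2: not dominated.
S3: not dominated (best time).
S4: dominated by S5 (time 19≤29, cost 71≤286, risk 1≤4).
S5: not dominated (best risk).

S1, S2, S3, S5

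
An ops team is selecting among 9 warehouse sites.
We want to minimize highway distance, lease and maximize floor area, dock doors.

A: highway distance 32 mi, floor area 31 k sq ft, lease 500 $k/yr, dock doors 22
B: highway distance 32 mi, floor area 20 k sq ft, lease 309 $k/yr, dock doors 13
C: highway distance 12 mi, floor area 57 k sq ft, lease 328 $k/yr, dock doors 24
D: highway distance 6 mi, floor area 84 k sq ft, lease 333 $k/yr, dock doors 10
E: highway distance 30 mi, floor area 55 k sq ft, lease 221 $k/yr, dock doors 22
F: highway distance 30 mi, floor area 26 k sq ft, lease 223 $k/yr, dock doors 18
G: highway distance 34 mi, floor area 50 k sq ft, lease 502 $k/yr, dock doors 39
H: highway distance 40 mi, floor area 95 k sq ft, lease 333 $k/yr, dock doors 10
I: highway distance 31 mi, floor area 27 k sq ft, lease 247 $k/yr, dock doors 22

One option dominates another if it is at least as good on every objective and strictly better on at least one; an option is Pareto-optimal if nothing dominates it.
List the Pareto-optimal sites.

C, D, E, G, H

A: dominated by C (highway distance 12≤32, floor area 57≥31, lease 328≤500, dock doors 24≥22).
B: dominated by E (highway distance 30≤32, floor area 55≥20, lease 221≤309, dock doors 22≥13).
C: not dominated.
D: not dominated (best highway distance).
E: not dominated (best lease).
F: dominated by E (highway distance 30≤30, floor area 55≥26, lease 221≤223, dock doors 22≥18).
G: not dominated (best dock doors).
H: not dominated (best floor area).
I: dominated by E (highway distance 30≤31, floor area 55≥27, lease 221≤247, dock doors 22≥22).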